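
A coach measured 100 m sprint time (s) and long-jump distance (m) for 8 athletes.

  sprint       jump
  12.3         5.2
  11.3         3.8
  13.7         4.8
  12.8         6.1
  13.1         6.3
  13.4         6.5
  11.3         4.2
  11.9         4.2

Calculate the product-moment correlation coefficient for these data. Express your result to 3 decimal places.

n = 8, Σx = 99.8, Σy = 41.1, Σx² = 1250.98, Σy² = 218.95, Σxy = 517.81
nΣxy − ΣxΣy = 4142.48 − 4101.78 = 40.7
nΣx² − (Σx)² = 10007.84 − 9960.04 = 47.8; nΣy² − (Σy)² = 1751.6 − 1689.21 = 62.39
r = 40.7 / √(47.8 × 62.39) = 40.7 / 54.6099 ≈ 0.745

0.745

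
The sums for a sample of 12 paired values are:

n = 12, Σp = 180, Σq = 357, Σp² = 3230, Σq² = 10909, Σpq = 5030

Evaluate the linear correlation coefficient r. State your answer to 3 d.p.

-0.831

r = (nΣpq − ΣpΣq) / √[(nΣp² − (Σp)²)(nΣq² − (Σq)²)]
Numerator: 12×5030 − 180×357 = -3900
Denominator: √[(38760 − 32400)(130908 − 127449)] = √[6360 × 3459] = 4690.3347
r = -3900 / 4690.3347 ≈ -0.831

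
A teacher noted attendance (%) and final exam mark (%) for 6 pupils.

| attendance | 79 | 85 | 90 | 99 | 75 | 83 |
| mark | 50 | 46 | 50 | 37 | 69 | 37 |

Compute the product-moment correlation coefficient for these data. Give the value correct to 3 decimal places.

n = 6, Σx = 511, Σy = 289, Σx² = 43881, Σy² = 14615, Σxy = 24269
nΣxy − ΣxΣy = 145614 − 147679 = -2065
nΣx² − (Σx)² = 263286 − 261121 = 2165; nΣy² − (Σy)² = 87690 − 83521 = 4169
r = -2065 / √(2165 × 4169) = -2065 / 3004.3111 ≈ -0.687

-0.687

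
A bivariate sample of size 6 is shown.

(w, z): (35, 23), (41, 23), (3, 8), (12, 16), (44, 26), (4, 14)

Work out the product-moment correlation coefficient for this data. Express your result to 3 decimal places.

n = 6, Σw = 139, Σz = 110, Σw² = 5011, Σz² = 2250, Σwz = 3164
nΣwz − ΣwΣz = 18984 − 15290 = 3694
nΣw² − (Σw)² = 30066 − 19321 = 10745; nΣz² − (Σz)² = 13500 − 12100 = 1400
r = 3694 / √(10745 × 1400) = 3694 / 3878.5306 ≈ 0.952

0.952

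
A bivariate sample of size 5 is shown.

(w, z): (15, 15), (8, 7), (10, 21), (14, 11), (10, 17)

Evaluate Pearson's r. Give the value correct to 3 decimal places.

0.087

n = 5, Σw = 57, Σz = 71, Σw² = 685, Σz² = 1125, Σwz = 815
nΣwz − ΣwΣz = 4075 − 4047 = 28
nΣw² − (Σw)² = 3425 − 3249 = 176; nΣz² − (Σz)² = 5625 − 5041 = 584
r = 28 / √(176 × 584) = 28 / 320.5994 ≈ 0.087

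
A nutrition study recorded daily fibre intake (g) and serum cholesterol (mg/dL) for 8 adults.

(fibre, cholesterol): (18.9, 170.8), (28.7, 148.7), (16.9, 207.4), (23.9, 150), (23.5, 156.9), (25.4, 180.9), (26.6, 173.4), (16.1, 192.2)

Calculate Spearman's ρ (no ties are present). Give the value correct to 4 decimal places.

-0.6190

Rank fibre: 3, 8, 2, 5, 4, 6, 7, 1
Rank cholesterol: 4, 1, 8, 2, 3, 6, 5, 7
d = rank(fibre) − rank(cholesterol): -1, 7, -6, 3, 1, 0, 2, -6; Σd² = 136
ρ = 1 − 6Σd² / [n(n²−1)] = 1 − 6×136 / (8×63) = 1 − 816/504 ≈ -0.6190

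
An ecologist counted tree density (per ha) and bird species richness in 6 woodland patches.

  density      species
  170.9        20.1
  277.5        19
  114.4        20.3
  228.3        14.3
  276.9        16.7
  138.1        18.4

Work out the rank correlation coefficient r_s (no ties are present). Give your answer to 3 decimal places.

-0.486

Rank density: 3, 6, 1, 4, 5, 2
Rank species: 5, 4, 6, 1, 2, 3
d = rank(density) − rank(species): -2, 2, -5, 3, 3, -1; Σd² = 52
ρ = 1 − 6Σd² / [n(n²−1)] = 1 − 6×52 / (6×35) = 1 − 312/210 ≈ -0.486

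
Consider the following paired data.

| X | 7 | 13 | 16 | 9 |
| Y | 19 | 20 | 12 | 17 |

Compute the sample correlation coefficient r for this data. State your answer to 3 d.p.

n = 4, ΣX = 45, ΣY = 68, ΣX² = 555, ΣY² = 1194, ΣXY = 738
nΣXY − ΣXΣY = 2952 − 3060 = -108
nΣX² − (ΣX)² = 2220 − 2025 = 195; nΣY² − (ΣY)² = 4776 − 4624 = 152
r = -108 / √(195 × 152) = -108 / 172.1627 ≈ -0.627

-0.627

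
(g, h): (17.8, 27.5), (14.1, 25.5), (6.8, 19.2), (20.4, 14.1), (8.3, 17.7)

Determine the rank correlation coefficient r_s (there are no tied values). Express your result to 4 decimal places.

Rank g: 4, 3, 1, 5, 2
Rank h: 5, 4, 3, 1, 2
d = rank(g) − rank(h): -1, -1, -2, 4, 0; Σd² = 22
ρ = 1 − 6Σd² / [n(n²−1)] = 1 − 6×22 / (5×24) = 1 − 132/120 ≈ -0.1000

-0.1000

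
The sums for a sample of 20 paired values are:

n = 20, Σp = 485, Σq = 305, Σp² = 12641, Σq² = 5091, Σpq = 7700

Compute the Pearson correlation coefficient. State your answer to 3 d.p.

r = (nΣpq − ΣpΣq) / √[(nΣp² − (Σp)²)(nΣq² − (Σq)²)]
Numerator: 20×7700 − 485×305 = 6075
Denominator: √[(252820 − 235225)(101820 − 93025)] = √[17595 × 8795] = 12439.7759
r = 6075 / 12439.7759 ≈ 0.488

0.488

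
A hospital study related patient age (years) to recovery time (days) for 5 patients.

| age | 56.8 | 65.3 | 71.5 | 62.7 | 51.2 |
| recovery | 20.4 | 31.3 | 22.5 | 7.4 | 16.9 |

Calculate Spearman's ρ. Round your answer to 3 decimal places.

0.600

Rank age: 2, 4, 5, 3, 1
Rank recovery: 3, 5, 4, 1, 2
d = rank(age) − rank(recovery): -1, -1, 1, 2, -1; Σd² = 8
ρ = 1 − 6Σd² / [n(n²−1)] = 1 − 6×8 / (5×24) = 1 − 48/120 ≈ 0.600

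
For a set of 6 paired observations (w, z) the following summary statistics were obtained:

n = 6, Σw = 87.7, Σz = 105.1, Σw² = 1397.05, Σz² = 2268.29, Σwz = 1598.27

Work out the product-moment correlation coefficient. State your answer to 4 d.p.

r = (nΣwz − ΣwΣz) / √[(nΣw² − (Σw)²)(nΣz² − (Σz)²)]
Numerator: 6×1598.27 − 87.7×105.1 = 372.35
Denominator: √[(8382.3 − 7691.29)(13609.74 − 11046.01)] = √[691.01 × 2563.73] = 1331.0008
r = 372.35 / 1331.0008 ≈ 0.2798

0.2798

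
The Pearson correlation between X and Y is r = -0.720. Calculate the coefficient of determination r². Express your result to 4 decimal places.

0.5184

r² = (-0.720)² = 0.5184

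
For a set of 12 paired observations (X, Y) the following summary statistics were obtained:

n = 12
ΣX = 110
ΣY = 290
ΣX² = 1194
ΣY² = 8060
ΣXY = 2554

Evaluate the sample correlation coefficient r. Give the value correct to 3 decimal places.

-0.236

r = (nΣXY − ΣXΣY) / √[(nΣX² − (ΣX)²)(nΣY² − (ΣY)²)]
Numerator: 12×2554 − 110×290 = -1252
Denominator: √[(14328 − 12100)(96720 − 84100)] = √[2228 × 12620] = 5302.5805
r = -1252 / 5302.5805 ≈ -0.236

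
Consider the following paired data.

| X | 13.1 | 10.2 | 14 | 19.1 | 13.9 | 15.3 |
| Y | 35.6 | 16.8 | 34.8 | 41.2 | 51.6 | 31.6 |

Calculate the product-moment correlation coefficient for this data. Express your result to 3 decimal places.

n = 6, ΣX = 85.6, ΣY = 211.6, ΣX² = 1263.76, ΣY² = 8119.2, ΣXY = 3112.56
nΣXY − ΣXΣY = 18675.36 − 18112.96 = 562.4
nΣX² − (ΣX)² = 7582.56 − 7327.36 = 255.2; nΣY² − (ΣY)² = 48715.2 − 44774.56 = 3940.64
r = 562.4 / √(255.2 × 3940.64) = 562.4 / 1002.8217 ≈ 0.561

0.561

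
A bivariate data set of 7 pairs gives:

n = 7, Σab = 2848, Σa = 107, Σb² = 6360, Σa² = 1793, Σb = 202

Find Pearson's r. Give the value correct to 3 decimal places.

r = (nΣab − ΣaΣb) / √[(nΣa² − (Σa)²)(nΣb² − (Σb)²)]
Numerator: 7×2848 − 107×202 = -1678
Denominator: √[(12551 − 11449)(44520 − 40804)] = √[1102 × 3716] = 2023.6185
r = -1678 / 2023.6185 ≈ -0.829

-0.829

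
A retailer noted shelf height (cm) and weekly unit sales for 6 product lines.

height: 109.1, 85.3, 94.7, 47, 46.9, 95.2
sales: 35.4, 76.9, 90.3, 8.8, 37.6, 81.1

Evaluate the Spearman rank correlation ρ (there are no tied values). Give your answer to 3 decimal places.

0.257

Rank height: 6, 3, 4, 2, 1, 5
Rank sales: 2, 4, 6, 1, 3, 5
d = rank(height) − rank(sales): 4, -1, -2, 1, -2, 0; Σd² = 26
ρ = 1 − 6Σd² / [n(n²−1)] = 1 − 6×26 / (6×35) = 1 − 156/210 ≈ 0.257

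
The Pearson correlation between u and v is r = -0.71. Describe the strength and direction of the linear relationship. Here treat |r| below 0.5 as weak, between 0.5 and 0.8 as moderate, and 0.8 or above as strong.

r = -0.71 < 0 so the relationship is negative.
|r| = 0.71, which falls in the moderate range.

moderate negative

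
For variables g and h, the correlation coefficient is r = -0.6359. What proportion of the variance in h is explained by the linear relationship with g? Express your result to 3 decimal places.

r² = (-0.6359)² = 0.404

0.404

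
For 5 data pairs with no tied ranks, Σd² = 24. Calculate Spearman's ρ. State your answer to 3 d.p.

ρ = 1 − 6Σd² / [n(n²−1)] = 1 − 6×24 / (5×24)
  = 1 − 144/120 = 1 − 1.2000 ≈ -0.200

-0.200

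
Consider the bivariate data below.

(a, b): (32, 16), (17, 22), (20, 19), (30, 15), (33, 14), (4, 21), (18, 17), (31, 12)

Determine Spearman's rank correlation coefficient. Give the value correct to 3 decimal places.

-0.833

Rank a: 7, 2, 4, 5, 8, 1, 3, 6
Rank b: 4, 8, 6, 3, 2, 7, 5, 1
d = rank(a) − rank(b): 3, -6, -2, 2, 6, -6, -2, 5; Σd² = 154
ρ = 1 − 6Σd² / [n(n²−1)] = 1 − 6×154 / (8×63) = 1 − 924/504 ≈ -0.833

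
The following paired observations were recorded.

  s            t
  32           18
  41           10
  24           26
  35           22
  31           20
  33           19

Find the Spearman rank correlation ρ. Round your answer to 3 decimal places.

-0.600

Rank s: 3, 6, 1, 5, 2, 4
Rank t: 2, 1, 6, 5, 4, 3
d = rank(s) − rank(t): 1, 5, -5, 0, -2, 1; Σd² = 56
ρ = 1 − 6Σd² / [n(n²−1)] = 1 − 6×56 / (6×35) = 1 − 336/210 ≈ -0.600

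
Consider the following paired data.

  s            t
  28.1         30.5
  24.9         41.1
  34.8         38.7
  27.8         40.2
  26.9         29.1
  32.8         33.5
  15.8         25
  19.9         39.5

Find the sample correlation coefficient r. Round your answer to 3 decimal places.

n = 8, Σs = 211, Σt = 277.6, Σs² = 5838.6, Σt² = 9887.5, Σst = 7407.4
nΣst − ΣsΣt = 59259.2 − 58573.6 = 685.6
nΣs² − (Σs)² = 46708.8 − 44521 = 2187.8; nΣt² − (Σt)² = 79100 − 77061.76 = 2038.24
r = 685.6 / √(2187.8 × 2038.24) = 685.6 / 2111.6963 ≈ 0.325

0.325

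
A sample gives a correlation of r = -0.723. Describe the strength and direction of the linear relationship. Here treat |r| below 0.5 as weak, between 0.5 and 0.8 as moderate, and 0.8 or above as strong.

moderate negative

r = -0.723 < 0 so the relationship is negative.
|r| = 0.723, which falls in the moderate range.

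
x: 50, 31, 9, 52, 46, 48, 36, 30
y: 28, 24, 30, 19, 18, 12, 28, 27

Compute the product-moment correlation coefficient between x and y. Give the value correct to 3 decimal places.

n = 8, Σx = 302, Σy = 186, Σx² = 12862, Σy² = 4602, Σxy = 6624
nΣxy − ΣxΣy = 52992 − 56172 = -3180
nΣx² − (Σx)² = 102896 − 91204 = 11692; nΣy² − (Σy)² = 36816 − 34596 = 2220
r = -3180 / √(11692 × 2220) = -3180 / 5094.7267 ≈ -0.624

-0.624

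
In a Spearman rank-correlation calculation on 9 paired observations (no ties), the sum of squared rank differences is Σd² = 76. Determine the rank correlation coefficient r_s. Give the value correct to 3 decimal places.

0.367

ρ = 1 − 6Σd² / [n(n²−1)] = 1 − 6×76 / (9×80)
  = 1 − 456/720 = 1 − 0.6333 ≈ 0.367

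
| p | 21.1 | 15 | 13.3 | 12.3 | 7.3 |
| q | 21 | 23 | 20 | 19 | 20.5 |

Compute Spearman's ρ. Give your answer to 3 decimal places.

Rank p: 5, 4, 3, 2, 1
Rank q: 4, 5, 2, 1, 3
d = rank(p) − rank(q): 1, -1, 1, 1, -2; Σd² = 8
ρ = 1 − 6Σd² / [n(n²−1)] = 1 − 6×8 / (5×24) = 1 − 48/120 ≈ 0.600

0.600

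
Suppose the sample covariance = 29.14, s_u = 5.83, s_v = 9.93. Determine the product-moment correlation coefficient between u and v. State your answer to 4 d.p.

0.5034

r = Cov(u,v) / (s_u · s_v) = 29.14 / (5.83 × 9.93)
  = 29.14 / 57.8919 ≈ 0.5034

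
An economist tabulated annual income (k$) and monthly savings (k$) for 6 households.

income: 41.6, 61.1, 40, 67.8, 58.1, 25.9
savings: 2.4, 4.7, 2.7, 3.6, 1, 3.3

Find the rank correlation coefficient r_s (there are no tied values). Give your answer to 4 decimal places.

0.3714

Rank income: 3, 5, 2, 6, 4, 1
Rank savings: 2, 6, 3, 5, 1, 4
d = rank(income) − rank(savings): 1, -1, -1, 1, 3, -3; Σd² = 22
ρ = 1 − 6Σd² / [n(n²−1)] = 1 − 6×22 / (6×35) = 1 − 132/210 ≈ 0.3714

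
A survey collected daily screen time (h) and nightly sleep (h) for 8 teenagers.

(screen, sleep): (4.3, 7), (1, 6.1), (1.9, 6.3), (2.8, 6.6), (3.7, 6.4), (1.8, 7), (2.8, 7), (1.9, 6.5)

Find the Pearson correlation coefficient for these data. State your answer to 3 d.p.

0.486

n = 8, Σx = 20.2, Σy = 52.9, Σx² = 59.32, Σy² = 350.67, Σxy = 134.88
nΣxy − ΣxΣy = 1079.04 − 1068.58 = 10.46
nΣx² − (Σx)² = 474.56 − 408.04 = 66.52; nΣy² − (Σy)² = 2805.36 − 2798.41 = 6.95
r = 10.46 / √(66.52 × 6.95) = 10.46 / 21.5015 ≈ 0.486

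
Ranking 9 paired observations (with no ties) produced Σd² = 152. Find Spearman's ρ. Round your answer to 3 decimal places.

-0.267

ρ = 1 − 6Σd² / [n(n²−1)] = 1 − 6×152 / (9×80)
  = 1 − 912/720 = 1 − 1.2667 ≈ -0.267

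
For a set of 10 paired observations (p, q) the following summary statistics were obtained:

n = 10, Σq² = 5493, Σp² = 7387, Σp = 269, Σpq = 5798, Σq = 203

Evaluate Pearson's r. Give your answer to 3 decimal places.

r = (nΣpq − ΣpΣq) / √[(nΣp² − (Σp)²)(nΣq² − (Σq)²)]
Numerator: 10×5798 − 269×203 = 3373
Denominator: √[(73870 − 72361)(54930 − 41209)] = √[1509 × 13721] = 4550.2735
r = 3373 / 4550.2735 ≈ 0.741

0.741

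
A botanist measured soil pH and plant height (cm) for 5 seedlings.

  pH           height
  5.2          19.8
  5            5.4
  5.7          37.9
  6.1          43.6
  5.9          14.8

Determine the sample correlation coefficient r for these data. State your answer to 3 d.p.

n = 5, Σx = 27.9, Σy = 121.5, Σx² = 156.55, Σy² = 3977.61, Σxy = 699.27
nΣxy − ΣxΣy = 3496.35 − 3389.85 = 106.5
nΣx² − (Σx)² = 782.75 − 778.41 = 4.34; nΣy² − (Σy)² = 19888.05 − 14762.25 = 5125.8
r = 106.5 / √(4.34 × 5125.8) = 106.5 / 149.1508 ≈ 0.714

0.714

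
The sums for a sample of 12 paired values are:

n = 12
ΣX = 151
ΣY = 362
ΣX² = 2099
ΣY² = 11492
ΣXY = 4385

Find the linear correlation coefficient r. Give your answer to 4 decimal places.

r = (nΣXY − ΣXΣY) / √[(nΣX² − (ΣX)²)(nΣY² − (ΣY)²)]
Numerator: 12×4385 − 151×362 = -2042
Denominator: √[(25188 − 22801)(137904 − 131044)] = √[2387 × 6860] = 4046.5813
r = -2042 / 4046.5813 ≈ -0.5046

-0.5046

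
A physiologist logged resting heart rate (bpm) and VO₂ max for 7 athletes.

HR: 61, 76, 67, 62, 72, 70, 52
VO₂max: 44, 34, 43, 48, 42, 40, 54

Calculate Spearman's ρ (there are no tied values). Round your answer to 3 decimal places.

-0.929

Rank HR: 2, 7, 4, 3, 6, 5, 1
Rank VO₂max: 5, 1, 4, 6, 3, 2, 7
d = rank(HR) − rank(VO₂max): -3, 6, 0, -3, 3, 3, -6; Σd² = 108
ρ = 1 − 6Σd² / [n(n²−1)] = 1 − 6×108 / (7×48) = 1 − 648/336 ≈ -0.929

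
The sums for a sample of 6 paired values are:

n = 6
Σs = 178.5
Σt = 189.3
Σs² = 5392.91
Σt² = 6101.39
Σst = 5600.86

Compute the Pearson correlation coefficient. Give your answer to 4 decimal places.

r = (nΣst − ΣsΣt) / √[(nΣs² − (Σs)²)(nΣt² − (Σt)²)]
Numerator: 6×5600.86 − 178.5×189.3 = -184.89
Denominator: √[(32357.46 − 31862.25)(36608.34 − 35834.49)] = √[495.21 × 773.85] = 619.0462
r = -184.89 / 619.0462 ≈ -0.2987

-0.2987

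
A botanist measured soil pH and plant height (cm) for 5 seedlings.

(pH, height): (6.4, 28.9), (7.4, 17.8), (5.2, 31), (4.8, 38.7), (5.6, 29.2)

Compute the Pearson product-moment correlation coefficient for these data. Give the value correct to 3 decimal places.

n = 5, Σx = 29.4, Σy = 145.6, Σx² = 177.16, Σy² = 4463.38, Σxy = 827.16
nΣxy − ΣxΣy = 4135.8 − 4280.64 = -144.84
nΣx² − (Σx)² = 885.8 − 864.36 = 21.44; nΣy² − (Σy)² = 22316.9 − 21199.36 = 1117.54
r = -144.84 / √(21.44 × 1117.54) = -144.84 / 154.7904 ≈ -0.936

-0.936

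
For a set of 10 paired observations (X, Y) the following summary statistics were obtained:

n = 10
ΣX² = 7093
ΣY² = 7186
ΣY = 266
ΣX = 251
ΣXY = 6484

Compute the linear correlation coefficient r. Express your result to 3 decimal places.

-0.651

r = (nΣXY − ΣXΣY) / √[(nΣX² − (ΣX)²)(nΣY² − (ΣY)²)]
Numerator: 10×6484 − 251×266 = -1926
Denominator: √[(70930 − 63001)(71860 − 70756)] = √[7929 × 1104] = 2958.6510
r = -1926 / 2958.6510 ≈ -0.651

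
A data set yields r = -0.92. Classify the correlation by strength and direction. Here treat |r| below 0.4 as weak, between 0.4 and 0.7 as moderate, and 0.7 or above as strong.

strong negative

r = -0.92 < 0 so the relationship is negative.
|r| = 0.92, which falls in the strong range.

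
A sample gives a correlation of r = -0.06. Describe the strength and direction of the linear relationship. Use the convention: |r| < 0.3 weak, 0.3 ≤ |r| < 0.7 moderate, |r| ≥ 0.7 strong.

weak negative

r = -0.06 < 0 so the relationship is negative.
|r| = 0.06, which falls in the weak range.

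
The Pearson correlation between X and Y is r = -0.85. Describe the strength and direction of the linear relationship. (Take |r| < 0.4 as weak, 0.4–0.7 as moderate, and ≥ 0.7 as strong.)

strong negative

r = -0.85 < 0 so the relationship is negative.
|r| = 0.85, which falls in the strong range.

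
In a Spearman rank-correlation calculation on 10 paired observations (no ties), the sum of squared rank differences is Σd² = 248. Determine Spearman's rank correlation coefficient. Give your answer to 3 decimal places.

ρ = 1 − 6Σd² / [n(n²−1)] = 1 − 6×248 / (10×99)
  = 1 − 1488/990 = 1 − 1.5030 ≈ -0.503

-0.503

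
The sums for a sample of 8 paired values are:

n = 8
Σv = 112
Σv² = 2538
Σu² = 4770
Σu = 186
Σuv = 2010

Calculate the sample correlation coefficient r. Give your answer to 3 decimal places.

r = (nΣuv − ΣuΣv) / √[(nΣu² − (Σu)²)(nΣv² − (Σv)²)]
Numerator: 8×2010 − 186×112 = -4752
Denominator: √[(38160 − 34596)(20304 − 12544)] = √[3564 × 7760] = 5258.9581
r = -4752 / 5258.9581 ≈ -0.904

-0.904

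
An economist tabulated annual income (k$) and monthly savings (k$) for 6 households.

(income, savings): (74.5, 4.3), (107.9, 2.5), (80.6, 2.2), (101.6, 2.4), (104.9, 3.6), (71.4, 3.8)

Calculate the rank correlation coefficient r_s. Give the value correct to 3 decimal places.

Rank income: 2, 6, 3, 4, 5, 1
Rank savings: 6, 3, 1, 2, 4, 5
d = rank(income) − rank(savings): -4, 3, 2, 2, 1, -4; Σd² = 50
ρ = 1 − 6Σd² / [n(n²−1)] = 1 − 6×50 / (6×35) = 1 − 300/210 ≈ -0.429

-0.429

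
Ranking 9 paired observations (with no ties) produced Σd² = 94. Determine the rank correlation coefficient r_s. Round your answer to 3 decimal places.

ρ = 1 − 6Σd² / [n(n²−1)] = 1 − 6×94 / (9×80)
  = 1 − 564/720 = 1 − 0.7833 ≈ 0.217

0.217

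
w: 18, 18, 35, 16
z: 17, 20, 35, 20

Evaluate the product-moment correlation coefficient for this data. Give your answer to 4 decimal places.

0.9699

n = 4, Σw = 87, Σz = 92, Σw² = 2129, Σz² = 2314, Σwz = 2211
nΣwz − ΣwΣz = 8844 − 8004 = 840
nΣw² − (Σw)² = 8516 − 7569 = 947; nΣz² − (Σz)² = 9256 − 8464 = 792
r = 840 / √(947 × 792) = 840 / 866.0393 ≈ 0.9699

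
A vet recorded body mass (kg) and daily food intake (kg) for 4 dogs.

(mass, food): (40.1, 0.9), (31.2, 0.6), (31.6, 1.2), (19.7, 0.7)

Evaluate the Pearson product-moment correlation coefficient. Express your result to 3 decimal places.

0.348

n = 4, Σx = 122.6, Σy = 3.4, Σx² = 3968.1, Σy² = 3.1, Σxy = 106.52
nΣxy − ΣxΣy = 426.08 − 416.84 = 9.24
nΣx² − (Σx)² = 15872.4 − 15030.76 = 841.64; nΣy² − (Σy)² = 12.4 − 11.56 = 0.84
r = 9.24 / √(841.64 × 0.84) = 9.24 / 26.5891 ≈ 0.348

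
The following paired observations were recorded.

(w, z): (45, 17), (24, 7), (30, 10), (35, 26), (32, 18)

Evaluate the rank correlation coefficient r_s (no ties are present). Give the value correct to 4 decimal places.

Rank w: 5, 1, 2, 4, 3
Rank z: 3, 1, 2, 5, 4
d = rank(w) − rank(z): 2, 0, 0, -1, -1; Σd² = 6
ρ = 1 − 6Σd² / [n(n²−1)] = 1 − 6×6 / (5×24) = 1 − 36/120 ≈ 0.7000

0.7000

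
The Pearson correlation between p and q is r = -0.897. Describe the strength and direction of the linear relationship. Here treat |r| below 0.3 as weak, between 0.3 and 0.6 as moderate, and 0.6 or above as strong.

r = -0.897 < 0 so the relationship is negative.
|r| = 0.897, which falls in the strong range.

strong negative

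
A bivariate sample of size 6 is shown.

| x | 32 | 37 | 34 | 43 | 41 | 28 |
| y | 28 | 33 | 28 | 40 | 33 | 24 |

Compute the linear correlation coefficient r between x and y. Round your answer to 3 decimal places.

n = 6, Σx = 215, Σy = 186, Σx² = 7863, Σy² = 5922, Σxy = 6814
nΣxy − ΣxΣy = 40884 − 39990 = 894
nΣx² − (Σx)² = 47178 − 46225 = 953; nΣy² − (Σy)² = 35532 − 34596 = 936
r = 894 / √(953 × 936) = 894 / 944.4618 ≈ 0.947

0.947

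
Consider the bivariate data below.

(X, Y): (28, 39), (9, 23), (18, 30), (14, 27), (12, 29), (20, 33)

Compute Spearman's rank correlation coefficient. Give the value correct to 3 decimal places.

Rank X: 6, 1, 4, 3, 2, 5
Rank Y: 6, 1, 4, 2, 3, 5
d = rank(X) − rank(Y): 0, 0, 0, 1, -1, 0; Σd² = 2
ρ = 1 − 6Σd² / [n(n²−1)] = 1 − 6×2 / (6×35) = 1 − 12/210 ≈ 0.943

0.943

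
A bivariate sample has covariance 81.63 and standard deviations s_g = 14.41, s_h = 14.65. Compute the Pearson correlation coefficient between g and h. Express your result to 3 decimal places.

r = Cov(g,h) / (s_g · s_h) = 81.63 / (14.41 × 14.65)
  = 81.63 / 211.1065 ≈ 0.387

0.387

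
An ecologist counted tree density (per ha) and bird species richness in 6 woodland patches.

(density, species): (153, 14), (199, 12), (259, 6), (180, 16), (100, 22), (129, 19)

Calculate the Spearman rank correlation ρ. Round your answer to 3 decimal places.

-0.943

Rank density: 3, 5, 6, 4, 1, 2
Rank species: 3, 2, 1, 4, 6, 5
d = rank(density) − rank(species): 0, 3, 5, 0, -5, -3; Σd² = 68
ρ = 1 − 6Σd² / [n(n²−1)] = 1 − 6×68 / (6×35) = 1 − 408/210 ≈ -0.943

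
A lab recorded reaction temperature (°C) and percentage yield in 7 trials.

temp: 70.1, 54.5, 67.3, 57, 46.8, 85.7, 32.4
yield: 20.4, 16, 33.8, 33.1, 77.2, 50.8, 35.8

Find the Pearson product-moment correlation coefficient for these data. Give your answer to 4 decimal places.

-0.0937

n = 7, Σx = 413.8, Σy = 267.1, Σx² = 26247.04, Σy² = 12732.33, Σxy = 15589.92
nΣxy − ΣxΣy = 109129.44 − 110525.98 = -1396.54
nΣx² − (Σx)² = 183729.28 − 171230.44 = 12498.84; nΣy² − (Σy)² = 89126.31 − 71342.41 = 17783.9
r = -1396.54 / √(12498.84 × 17783.9) = -1396.54 / 14908.9946 ≈ -0.0937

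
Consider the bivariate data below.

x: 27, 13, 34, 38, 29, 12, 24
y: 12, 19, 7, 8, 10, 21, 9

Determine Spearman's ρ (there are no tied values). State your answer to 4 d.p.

Rank x: 4, 2, 6, 7, 5, 1, 3
Rank y: 5, 6, 1, 2, 4, 7, 3
d = rank(x) − rank(y): -1, -4, 5, 5, 1, -6, 0; Σd² = 104
ρ = 1 − 6Σd² / [n(n²−1)] = 1 − 6×104 / (7×48) = 1 − 624/336 ≈ -0.8571

-0.8571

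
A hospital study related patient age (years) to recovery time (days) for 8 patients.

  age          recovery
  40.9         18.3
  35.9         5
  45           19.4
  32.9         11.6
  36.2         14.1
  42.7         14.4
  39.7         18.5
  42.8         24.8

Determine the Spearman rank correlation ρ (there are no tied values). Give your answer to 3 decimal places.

Rank age: 5, 2, 8, 1, 3, 6, 4, 7
Rank recovery: 5, 1, 7, 2, 3, 4, 6, 8
d = rank(age) − rank(recovery): 0, 1, 1, -1, 0, 2, -2, -1; Σd² = 12
ρ = 1 − 6Σd² / [n(n²−1)] = 1 − 6×12 / (8×63) = 1 − 72/504 ≈ 0.857

0.857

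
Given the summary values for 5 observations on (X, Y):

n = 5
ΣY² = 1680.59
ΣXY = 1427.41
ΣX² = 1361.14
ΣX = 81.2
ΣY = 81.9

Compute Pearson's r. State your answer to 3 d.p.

0.811

r = (nΣXY − ΣXΣY) / √[(nΣX² − (ΣX)²)(nΣY² − (ΣY)²)]
Numerator: 5×1427.41 − 81.2×81.9 = 486.77
Denominator: √[(6805.7 − 6593.44)(8402.95 − 6707.61)] = √[212.26 × 1695.34] = 599.8774
r = 486.77 / 599.8774 ≈ 0.811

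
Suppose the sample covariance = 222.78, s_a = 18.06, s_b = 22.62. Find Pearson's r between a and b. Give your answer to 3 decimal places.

0.545

r = Cov(a,b) / (s_a · s_b) = 222.78 / (18.06 × 22.62)
  = 222.78 / 408.5172 ≈ 0.545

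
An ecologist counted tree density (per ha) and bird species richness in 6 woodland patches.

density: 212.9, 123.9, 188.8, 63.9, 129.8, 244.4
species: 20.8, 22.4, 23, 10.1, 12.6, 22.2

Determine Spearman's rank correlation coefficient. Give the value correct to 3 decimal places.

Rank density: 5, 2, 4, 1, 3, 6
Rank species: 3, 5, 6, 1, 2, 4
d = rank(density) − rank(species): 2, -3, -2, 0, 1, 2; Σd² = 22
ρ = 1 − 6Σd² / [n(n²−1)] = 1 − 6×22 / (6×35) = 1 − 132/210 ≈ 0.371

0.371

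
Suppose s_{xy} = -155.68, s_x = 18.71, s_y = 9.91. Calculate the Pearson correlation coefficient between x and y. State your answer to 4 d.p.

r = Cov(x,y) / (s_x · s_y) = -155.68 / (18.71 × 9.91)
  = -155.68 / 185.4161 ≈ -0.8396

-0.8396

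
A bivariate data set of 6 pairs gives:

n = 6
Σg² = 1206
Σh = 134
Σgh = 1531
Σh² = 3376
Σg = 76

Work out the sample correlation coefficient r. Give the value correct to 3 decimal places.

-0.545

r = (nΣgh − ΣgΣh) / √[(nΣg² − (Σg)²)(nΣh² − (Σh)²)]
Numerator: 6×1531 − 76×134 = -998
Denominator: √[(7236 − 5776)(20256 − 17956)] = √[1460 × 2300] = 1832.4847
r = -998 / 1832.4847 ≈ -0.545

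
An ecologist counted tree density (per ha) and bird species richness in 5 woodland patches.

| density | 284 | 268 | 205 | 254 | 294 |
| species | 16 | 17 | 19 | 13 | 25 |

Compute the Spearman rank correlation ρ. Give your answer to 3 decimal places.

0.300

Rank density: 4, 3, 1, 2, 5
Rank species: 2, 3, 4, 1, 5
d = rank(density) − rank(species): 2, 0, -3, 1, 0; Σd² = 14
ρ = 1 − 6Σd² / [n(n²−1)] = 1 − 6×14 / (5×24) = 1 − 84/120 ≈ 0.300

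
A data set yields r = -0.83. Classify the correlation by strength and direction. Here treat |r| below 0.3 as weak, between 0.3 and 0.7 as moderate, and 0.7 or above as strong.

strong negative

r = -0.83 < 0 so the relationship is negative.
|r| = 0.83, which falls in the strong range.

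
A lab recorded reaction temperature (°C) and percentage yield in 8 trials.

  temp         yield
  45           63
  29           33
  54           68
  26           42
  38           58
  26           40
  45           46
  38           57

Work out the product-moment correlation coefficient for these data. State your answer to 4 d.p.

n = 8, Σx = 301, Σy = 407, Σx² = 12047, Σy² = 21775, Σxy = 16036
nΣxy − ΣxΣy = 128288 − 122507 = 5781
nΣx² − (Σx)² = 96376 − 90601 = 5775; nΣy² − (Σy)² = 174200 − 165649 = 8551
r = 5781 / √(5775 × 8551) = 5781 / 7027.2345 ≈ 0.8227

0.8227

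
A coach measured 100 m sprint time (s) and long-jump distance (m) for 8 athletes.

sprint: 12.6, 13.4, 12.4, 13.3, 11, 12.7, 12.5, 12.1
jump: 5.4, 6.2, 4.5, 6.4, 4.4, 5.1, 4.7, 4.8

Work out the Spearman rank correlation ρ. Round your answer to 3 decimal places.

0.881

Rank sprint: 5, 8, 3, 7, 1, 6, 4, 2
Rank jump: 6, 7, 2, 8, 1, 5, 3, 4
d = rank(sprint) − rank(jump): -1, 1, 1, -1, 0, 1, 1, -2; Σd² = 10
ρ = 1 − 6Σd² / [n(n²−1)] = 1 − 6×10 / (8×63) = 1 − 60/504 ≈ 0.881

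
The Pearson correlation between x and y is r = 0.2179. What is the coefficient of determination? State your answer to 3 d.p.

r² = (0.2179)² = 0.047

0.047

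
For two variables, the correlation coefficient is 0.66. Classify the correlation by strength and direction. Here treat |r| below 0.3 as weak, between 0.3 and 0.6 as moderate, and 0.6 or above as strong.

strong positive

r = 0.66 > 0 so the relationship is positive.
|r| = 0.66, which falls in the strong range.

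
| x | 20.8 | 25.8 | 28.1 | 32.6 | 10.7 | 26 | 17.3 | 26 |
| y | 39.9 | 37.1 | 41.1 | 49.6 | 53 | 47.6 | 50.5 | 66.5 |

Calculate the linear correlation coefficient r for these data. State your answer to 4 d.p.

-0.1215

n = 8, Σx = 187.3, Σy = 385.3, Σx² = 4716.43, Σy² = 19165.05, Σxy = 8966.32
nΣxy − ΣxΣy = 71730.56 − 72166.69 = -436.13
nΣx² − (Σx)² = 37731.44 − 35081.29 = 2650.15; nΣy² − (Σy)² = 153320.4 − 148456.09 = 4864.31
r = -436.13 / √(2650.15 × 4864.31) = -436.13 / 3590.4249 ≈ -0.1215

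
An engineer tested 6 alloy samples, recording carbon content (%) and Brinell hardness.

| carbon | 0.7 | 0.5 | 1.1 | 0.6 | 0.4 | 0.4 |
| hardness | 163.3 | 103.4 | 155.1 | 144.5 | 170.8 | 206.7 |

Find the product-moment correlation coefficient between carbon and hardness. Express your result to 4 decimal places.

n = 6, Σx = 3.7, Σy = 943.8, Σx² = 2.63, Σy² = 154192.24, Σxy = 574.32
nΣxy − ΣxΣy = 3445.92 − 3492.06 = -46.14
nΣx² − (Σx)² = 15.78 − 13.69 = 2.09; nΣy² − (Σy)² = 925153.44 − 890758.44 = 34395
r = -46.14 / √(2.09 × 34395) = -46.14 / 268.1148 ≈ -0.1721

-0.1721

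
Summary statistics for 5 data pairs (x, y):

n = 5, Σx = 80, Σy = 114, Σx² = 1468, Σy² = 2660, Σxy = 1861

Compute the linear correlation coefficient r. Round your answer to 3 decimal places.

0.346

r = (nΣxy − ΣxΣy) / √[(nΣx² − (Σx)²)(nΣy² − (Σy)²)]
Numerator: 5×1861 − 80×114 = 185
Denominator: √[(7340 − 6400)(13300 − 12996)] = √[940 × 304] = 534.5652
r = 185 / 534.5652 ≈ 0.346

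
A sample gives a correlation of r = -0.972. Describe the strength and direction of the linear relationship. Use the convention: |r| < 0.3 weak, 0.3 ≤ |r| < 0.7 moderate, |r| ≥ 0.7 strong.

r = -0.972 < 0 so the relationship is negative.
|r| = 0.972, which falls in the strong range.

strong negative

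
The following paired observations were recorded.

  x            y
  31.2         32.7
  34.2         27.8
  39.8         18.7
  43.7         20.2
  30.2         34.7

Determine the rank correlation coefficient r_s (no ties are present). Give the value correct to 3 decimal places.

-0.900

Rank x: 2, 3, 4, 5, 1
Rank y: 4, 3, 1, 2, 5
d = rank(x) − rank(y): -2, 0, 3, 3, -4; Σd² = 38
ρ = 1 − 6Σd² / [n(n²−1)] = 1 − 6×38 / (5×24) = 1 − 228/120 ≈ -0.900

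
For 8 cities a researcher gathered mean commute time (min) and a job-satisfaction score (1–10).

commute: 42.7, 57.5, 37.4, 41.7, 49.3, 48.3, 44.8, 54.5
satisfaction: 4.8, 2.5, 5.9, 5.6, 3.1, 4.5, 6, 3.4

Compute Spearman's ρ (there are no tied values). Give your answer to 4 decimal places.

Rank commute: 3, 8, 1, 2, 6, 5, 4, 7
Rank satisfaction: 5, 1, 7, 6, 2, 4, 8, 3
d = rank(commute) − rank(satisfaction): -2, 7, -6, -4, 4, 1, -4, 4; Σd² = 154
ρ = 1 − 6Σd² / [n(n²−1)] = 1 − 6×154 / (8×63) = 1 − 924/504 ≈ -0.8333

-0.8333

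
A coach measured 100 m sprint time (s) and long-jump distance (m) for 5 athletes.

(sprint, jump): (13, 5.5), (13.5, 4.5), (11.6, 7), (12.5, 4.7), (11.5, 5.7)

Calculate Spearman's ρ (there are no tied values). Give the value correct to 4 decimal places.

-0.8000

Rank sprint: 4, 5, 2, 3, 1
Rank jump: 3, 1, 5, 2, 4
d = rank(sprint) − rank(jump): 1, 4, -3, 1, -3; Σd² = 36
ρ = 1 − 6Σd² / [n(n²−1)] = 1 − 6×36 / (5×24) = 1 − 216/120 ≈ -0.8000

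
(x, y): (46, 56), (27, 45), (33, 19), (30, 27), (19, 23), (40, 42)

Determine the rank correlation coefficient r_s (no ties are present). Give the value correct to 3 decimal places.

Rank x: 6, 2, 4, 3, 1, 5
Rank y: 6, 5, 1, 3, 2, 4
d = rank(x) − rank(y): 0, -3, 3, 0, -1, 1; Σd² = 20
ρ = 1 − 6Σd² / [n(n²−1)] = 1 − 6×20 / (6×35) = 1 − 120/210 ≈ 0.429

0.429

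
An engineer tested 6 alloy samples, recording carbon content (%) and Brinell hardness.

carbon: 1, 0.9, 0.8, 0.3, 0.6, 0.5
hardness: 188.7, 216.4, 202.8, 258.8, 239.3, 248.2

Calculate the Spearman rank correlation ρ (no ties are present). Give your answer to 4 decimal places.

Rank carbon: 6, 5, 4, 1, 3, 2
Rank hardness: 1, 3, 2, 6, 4, 5
d = rank(carbon) − rank(hardness): 5, 2, 2, -5, -1, -3; Σd² = 68
ρ = 1 − 6Σd² / [n(n²−1)] = 1 − 6×68 / (6×35) = 1 − 408/210 ≈ -0.9429

-0.9429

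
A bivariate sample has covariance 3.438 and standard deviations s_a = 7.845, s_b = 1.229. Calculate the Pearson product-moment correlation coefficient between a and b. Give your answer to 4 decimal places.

r = Cov(a,b) / (s_a · s_b) = 3.438 / (7.845 × 1.229)
  = 3.438 / 9.6415 ≈ 0.3566

0.3566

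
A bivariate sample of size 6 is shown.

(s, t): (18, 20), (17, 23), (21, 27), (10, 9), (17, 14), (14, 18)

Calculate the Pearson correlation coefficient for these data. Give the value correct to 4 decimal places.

0.8579

n = 6, Σs = 97, Σt = 111, Σs² = 1639, Σt² = 2259, Σst = 1898
nΣst − ΣsΣt = 11388 − 10767 = 621
nΣs² − (Σs)² = 9834 − 9409 = 425; nΣt² − (Σt)² = 13554 − 12321 = 1233
r = 621 / √(425 × 1233) = 621 / 723.8957 ≈ 0.8579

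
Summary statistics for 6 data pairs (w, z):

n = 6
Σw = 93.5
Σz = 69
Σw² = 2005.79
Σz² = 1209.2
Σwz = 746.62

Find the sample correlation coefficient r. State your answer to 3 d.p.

r = (nΣwz − ΣwΣz) / √[(nΣw² − (Σw)²)(nΣz² − (Σz)²)]
Numerator: 6×746.62 − 93.5×69 = -1971.78
Denominator: √[(12034.74 − 8742.25)(7255.2 − 4761)] = √[3292.49 × 2494.2] = 2865.6812
r = -1971.78 / 2865.6812 ≈ -0.688

-0.688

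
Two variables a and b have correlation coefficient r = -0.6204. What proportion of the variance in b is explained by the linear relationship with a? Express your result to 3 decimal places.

0.385

r² = (-0.6204)² = 0.385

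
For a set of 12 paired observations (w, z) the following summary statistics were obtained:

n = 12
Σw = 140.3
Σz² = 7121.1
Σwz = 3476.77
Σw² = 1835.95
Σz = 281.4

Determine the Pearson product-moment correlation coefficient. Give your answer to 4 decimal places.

r = (nΣwz − ΣwΣz) / √[(nΣw² − (Σw)²)(nΣz² − (Σz)²)]
Numerator: 12×3476.77 − 140.3×281.4 = 2240.82
Denominator: √[(22031.4 − 19684.09)(85453.2 − 79185.96)] = √[2347.31 × 6267.24] = 3835.5124
r = 2240.82 / 3835.5124 ≈ 0.5842

0.5842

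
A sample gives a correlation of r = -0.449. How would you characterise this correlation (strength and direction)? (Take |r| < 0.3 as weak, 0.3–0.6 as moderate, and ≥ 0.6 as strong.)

moderate negative

r = -0.449 < 0 so the relationship is negative.
|r| = 0.449, which falls in the moderate range.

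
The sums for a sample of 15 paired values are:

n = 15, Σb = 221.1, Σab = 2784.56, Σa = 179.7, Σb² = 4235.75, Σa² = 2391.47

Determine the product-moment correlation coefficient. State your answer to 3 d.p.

r = (nΣab − ΣaΣb) / √[(nΣa² − (Σa)²)(nΣb² − (Σb)²)]
Numerator: 15×2784.56 − 179.7×221.1 = 2036.73
Denominator: √[(35872.05 − 32292.09)(63536.25 − 48885.21)] = √[3579.96 × 14651.04] = 7242.2467
r = 2036.73 / 7242.2467 ≈ 0.281

0.281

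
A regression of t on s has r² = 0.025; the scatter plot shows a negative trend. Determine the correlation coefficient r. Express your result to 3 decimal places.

|r| = √0.025 = 0.158
The association is negative, so r = −0.158.

-0.158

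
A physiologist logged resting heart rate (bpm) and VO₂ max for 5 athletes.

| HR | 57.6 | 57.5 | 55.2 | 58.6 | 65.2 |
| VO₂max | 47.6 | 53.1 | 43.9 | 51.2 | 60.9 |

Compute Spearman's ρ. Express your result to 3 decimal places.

Rank HR: 3, 2, 1, 4, 5
Rank VO₂max: 2, 4, 1, 3, 5
d = rank(HR) − rank(VO₂max): 1, -2, 0, 1, 0; Σd² = 6
ρ = 1 − 6Σd² / [n(n²−1)] = 1 − 6×6 / (5×24) = 1 − 36/120 ≈ 0.700

0.700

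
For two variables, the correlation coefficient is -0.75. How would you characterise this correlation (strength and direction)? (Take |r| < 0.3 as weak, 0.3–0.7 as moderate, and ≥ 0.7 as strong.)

r = -0.75 < 0 so the relationship is negative.
|r| = 0.75, which falls in the strong range.

strong negative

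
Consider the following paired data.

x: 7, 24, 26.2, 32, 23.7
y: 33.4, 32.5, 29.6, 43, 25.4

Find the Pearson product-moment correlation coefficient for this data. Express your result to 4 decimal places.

n = 5, Σx = 112.9, Σy = 163.9, Σx² = 2897.13, Σy² = 5542.13, Σxy = 3767.3
nΣxy − ΣxΣy = 18836.5 − 18504.31 = 332.19
nΣx² − (Σx)² = 14485.65 − 12746.41 = 1739.24; nΣy² − (Σy)² = 27710.65 − 26863.21 = 847.44
r = 332.19 / √(1739.24 × 847.44) = 332.19 / 1214.0435 ≈ 0.2736

0.2736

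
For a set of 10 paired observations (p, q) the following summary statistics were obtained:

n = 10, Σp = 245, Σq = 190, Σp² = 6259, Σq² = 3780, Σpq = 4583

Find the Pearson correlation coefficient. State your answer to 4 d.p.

r = (nΣpq − ΣpΣq) / √[(nΣp² − (Σp)²)(nΣq² − (Σq)²)]
Numerator: 10×4583 − 245×190 = -720
Denominator: √[(62590 − 60025)(37800 − 36100)] = √[2565 × 1700] = 2088.1810
r = -720 / 2088.1810 ≈ -0.3448

-0.3448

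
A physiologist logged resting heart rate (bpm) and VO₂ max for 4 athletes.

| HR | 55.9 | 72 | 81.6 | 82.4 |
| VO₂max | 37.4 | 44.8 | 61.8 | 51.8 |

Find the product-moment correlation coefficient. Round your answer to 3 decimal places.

0.882

n = 4, Σx = 291.9, Σy = 195.8, Σx² = 21757.13, Σy² = 9908.28, Σxy = 14627.46
nΣxy − ΣxΣy = 58509.84 − 57154.02 = 1355.82
nΣx² − (Σx)² = 87028.52 − 85205.61 = 1822.91; nΣy² − (Σy)² = 39633.12 − 38337.64 = 1295.48
r = 1355.82 / √(1822.91 × 1295.48) = 1355.82 / 1536.7314 ≈ 0.882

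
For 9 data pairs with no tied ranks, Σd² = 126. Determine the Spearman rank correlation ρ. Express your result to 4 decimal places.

-0.0500

ρ = 1 − 6Σd² / [n(n²−1)] = 1 − 6×126 / (9×80)
  = 1 − 756/720 = 1 − 1.05000 ≈ -0.0500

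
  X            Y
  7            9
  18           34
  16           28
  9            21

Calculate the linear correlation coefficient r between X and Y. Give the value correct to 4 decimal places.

n = 4, ΣX = 50, ΣY = 92, ΣX² = 710, ΣY² = 2462, ΣXY = 1312
nΣXY − ΣXΣY = 5248 − 4600 = 648
nΣX² − (ΣX)² = 2840 − 2500 = 340; nΣY² − (ΣY)² = 9848 − 8464 = 1384
r = 648 / √(340 × 1384) = 648 / 685.9738 ≈ 0.9446

0.9446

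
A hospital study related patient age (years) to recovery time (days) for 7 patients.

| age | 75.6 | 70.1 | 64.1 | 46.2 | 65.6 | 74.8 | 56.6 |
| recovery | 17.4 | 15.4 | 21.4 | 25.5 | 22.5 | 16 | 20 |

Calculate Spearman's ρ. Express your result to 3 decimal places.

Rank age: 7, 5, 3, 1, 4, 6, 2
Rank recovery: 3, 1, 5, 7, 6, 2, 4
d = rank(age) − rank(recovery): 4, 4, -2, -6, -2, 4, -2; Σd² = 96
ρ = 1 − 6Σd² / [n(n²−1)] = 1 − 6×96 / (7×48) = 1 − 576/336 ≈ -0.714

-0.714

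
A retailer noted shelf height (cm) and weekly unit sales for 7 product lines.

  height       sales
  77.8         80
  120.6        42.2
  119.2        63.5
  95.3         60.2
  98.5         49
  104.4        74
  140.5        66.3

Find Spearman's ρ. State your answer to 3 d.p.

Rank height: 1, 6, 5, 2, 3, 4, 7
Rank sales: 7, 1, 4, 3, 2, 6, 5
d = rank(height) − rank(sales): -6, 5, 1, -1, 1, -2, 2; Σd² = 72
ρ = 1 − 6Σd² / [n(n²−1)] = 1 − 6×72 / (7×48) = 1 − 432/336 ≈ -0.286

-0.286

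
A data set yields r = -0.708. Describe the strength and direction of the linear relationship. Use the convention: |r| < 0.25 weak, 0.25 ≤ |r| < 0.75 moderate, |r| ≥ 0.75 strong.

r = -0.708 < 0 so the relationship is negative.
|r| = 0.708, which falls in the moderate range.

moderate negative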